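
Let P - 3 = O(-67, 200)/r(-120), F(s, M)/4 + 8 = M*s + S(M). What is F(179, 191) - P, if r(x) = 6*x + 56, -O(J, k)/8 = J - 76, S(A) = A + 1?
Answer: 11411730/83 ≈ 1.3749e+5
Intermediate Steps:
S(A) = 1 + A
O(J, k) = 608 - 8*J (O(J, k) = -8*(J - 76) = -8*(-76 + J) = 608 - 8*J)
F(s, M) = -28 + 4*M + 4*M*s (F(s, M) = -32 + 4*(M*s + (1 + M)) = -32 + 4*(1 + M + M*s) = -32 + (4 + 4*M + 4*M*s) = -28 + 4*M + 4*M*s)
r(x) = 56 + 6*x
P = 106/83 (P = 3 + (608 - 8*(-67))/(56 + 6*(-120)) = 3 + (608 + 536)/(56 - 720) = 3 + 1144/(-664) = 3 + 1144*(-1/664) = 3 - 143/83 = 106/83 ≈ 1.2771)
F(179, 191) - P = (-28 + 4*191 + 4*191*179) - 1*106/83 = (-28 + 764 + 136756) - 106/83 = 137492 - 106/83 = 11411730/83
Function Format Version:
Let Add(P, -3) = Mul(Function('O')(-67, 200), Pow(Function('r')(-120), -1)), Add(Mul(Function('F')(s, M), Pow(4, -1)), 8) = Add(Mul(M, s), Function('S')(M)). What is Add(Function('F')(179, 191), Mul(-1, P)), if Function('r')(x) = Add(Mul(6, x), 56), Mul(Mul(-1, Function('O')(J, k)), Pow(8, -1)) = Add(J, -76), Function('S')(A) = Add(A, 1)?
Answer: Rational(11411730, 83) ≈ 1.3749e+5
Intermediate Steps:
Function('S')(A) = Add(1, A)
Function('O')(J, k) = Add(608, Mul(-8, J)) (Function('O')(J, k) = Mul(-8, Add(J, -76)) = Mul(-8, Add(-76, J)) = Add(608, Mul(-8, J)))
Function('F')(s, M) = Add(-28, Mul(4, M), Mul(4, M, s)) (Function('F')(s, M) = Add(-32, Mul(4, Add(Mul(M, s), Add(1, M)))) = Add(-32, Mul(4, Add(1, M, Mul(M, s)))) = Add(-32, Add(4, Mul(4, M), Mul(4, M, s))) = Add(-28, Mul(4, M), Mul(4, M, s)))
Function('r')(x) = Add(56, Mul(6, x))
P = Rational(106, 83) (P = Add(3, Mul(Add(608, Mul(-8, -67)), Pow(Add(56, Mul(6, -120)), -1))) = Add(3, Mul(Add(608, 536), Pow(Add(56, -720), -1))) = Add(3, Mul(1144, Pow(-664, -1))) = Add(3, Mul(1144, Rational(-1, 664))) = Add(3, Rational(-143, 83)) = Rational(106, 83) ≈ 1.2771)
Add(Function('F')(179, 191), Mul(-1, P)) = Add(Add(-28, Mul(4, 191), Mul(4, 191, 179)), Mul(-1, Rational(106, 83))) = Add(Add(-28, 764, 136756), Rational(-106, 83)) = Add(137492, Rational(-106, 83)) = Rational(11411730, 83)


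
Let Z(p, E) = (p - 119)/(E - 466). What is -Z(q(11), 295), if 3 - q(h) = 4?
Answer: -40/57 ≈ -0.70175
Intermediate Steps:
q(h) = -1 (q(h) = 3 - 1*4 = 3 - 4 = -1)
Z(p, E) = (-119 + p)/(-466 + E)
-Z(q(11), 295) = -(-119 - 1)/(-466 + 295) = -(-120)/(-171) = -(-1)*(-120)/171 = -1*40/57 = -40/57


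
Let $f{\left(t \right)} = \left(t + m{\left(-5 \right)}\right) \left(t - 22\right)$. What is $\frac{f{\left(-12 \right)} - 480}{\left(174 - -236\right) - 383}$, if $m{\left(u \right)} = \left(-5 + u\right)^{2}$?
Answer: $- \frac{3472}{27} \approx -128.59$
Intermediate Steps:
$f{\left(t \right)} = \left(-22 + t\right) \left(100 + t\right)$ ($f{\left(t \right)} = \left(t + \left(-5 - 5\right)^{2}\right) \left(t - 22\right) = \left(t + \left(-10\right)^{2}\right) \left(-22 + t\right) = \left(t + 100\right) \left(-22 + t\right) = \left(100 + t\right) \left(-22 + t\right) = \left(-22 + t\right) \left(100 + t\right)$)
$\frac{f{\left(-12 \right)} - 480}{\left(174 - -236\right) - 383} = \frac{\left(-2200 + \left(-12\right)^{2} + 78 \left(-12\right)\right) - 480}{\left(174 - -236\right) - 383} = \frac{\left(-2200 + 144 - 936\right) - 480}{\left(174 + 236\right) - 383} = \frac{-2992 - 480}{410 - 383} = - \frac{3472}{27}$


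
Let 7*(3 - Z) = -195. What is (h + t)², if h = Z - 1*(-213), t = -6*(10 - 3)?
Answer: 1996569/49 ≈ 40746.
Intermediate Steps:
Z = 216/7 (Z = 3 - ⅐*(-195) = 3 + 195/7 = 216/7 ≈ 30.857)
t = -42 (t = -6*7 = -42)
h = 1707/7 (h = 216/7 - 1*(-213) = 216/7 + 213 = 1707/7 ≈ 243.86)
(h + t)² = (1707/7 - 42)² = (1413/7)² = 1996569/49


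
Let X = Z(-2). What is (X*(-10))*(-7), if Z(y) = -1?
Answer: -70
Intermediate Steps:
X = -1
(X*(-10))*(-7) = -1*(-10)*(-7) = 10*(-7) = -70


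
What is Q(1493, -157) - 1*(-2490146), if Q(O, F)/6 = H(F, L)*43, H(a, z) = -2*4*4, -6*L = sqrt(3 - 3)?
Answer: 2481890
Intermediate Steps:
L = 0 (L = -sqrt(3 - 3)/6 = -sqrt(0)/6 = -1/6*0 = 0)
H(a, z) = -32 (H(a, z) = -8*4 = -32)
Q(O, F) = -8256 (Q(O, F) = 6*(-32*43) = 6*(-1376) = -8256)
Q(1493, -157) - 1*(-2490146) = -8256 - 1*(-2490146) = -8256 + 2490146 = 2481890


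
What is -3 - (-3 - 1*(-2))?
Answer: -2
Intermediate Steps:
-3 - (-3 - 1*(-2)) = -3 - (-3 + 2) = -3 - 1*(-1) = -3 + 1 = -2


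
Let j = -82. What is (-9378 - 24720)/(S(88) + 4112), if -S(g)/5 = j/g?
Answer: -1500312/181133 ≈ -8.2829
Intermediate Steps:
S(g) = 410/g (S(g) = -(-410)/g = 410/g)
(-9378 - 24720)/(S(88) + 4112) = (-9378 - 24720)/(410/88 + 4112) = -34098/(410*(1/88) + 4112) = -34098/(205/44 + 4112) = -34098/181133/44 = -34098*44/181133 = -1500312/181133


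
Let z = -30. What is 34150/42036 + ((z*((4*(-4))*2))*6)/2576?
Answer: 10315555/3383898 ≈ 3.0484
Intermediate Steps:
34150/42036 + ((z*((4*(-4))*2))*6)/2576 = 34150/42036 + (-30*4*(-4)*2*6)/2576 = 34150*(1/42036) + (-(-480)*2*6)*(1/2576) = 17075/21018 + (-30*(-32)*6)*(1/2576) = 17075/21018 + (960*6)*(1/2576) = 17075/21018 + 5760*(1/2576) = 17075/21018 + 360/161 = 10315555/3383898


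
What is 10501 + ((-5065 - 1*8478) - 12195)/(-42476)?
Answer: 223033107/21238 ≈ 10502.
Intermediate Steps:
10501 + ((-5065 - 1*8478) - 12195)/(-42476) = 10501 + ((-5065 - 8478) - 12195)*(-1/42476) = 10501 + (-13543 - 12195)*(-1/42476) = 10501 - 25738*(-1/42476) = 10501 + 12869/21238 = 223033107/21238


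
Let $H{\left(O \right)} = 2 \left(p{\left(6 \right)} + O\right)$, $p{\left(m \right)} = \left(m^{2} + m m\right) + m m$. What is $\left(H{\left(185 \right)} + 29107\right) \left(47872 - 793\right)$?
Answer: $1397916747$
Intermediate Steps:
$p{\left(m \right)} = 3 m^{2}$ ($p{\left(m \right)} = \left(m^{2} + m^{2}\right) + m^{2} = 2 m^{2} + m^{2} = 3 m^{2}$)
$H{\left(O \right)} = 216 + 2 O$ ($H{\left(O \right)} = 2 \left(3 \cdot 6^{2} + O\right) = 2 \left(3 \cdot 36 + O\right) = 2 \left(108 + O\right) = 216 + 2 O$)
$\left(H{\left(185 \right)} + 29107\right) \left(47872 - 793\right) = \left(\left(216 + 2 \cdot 185\right) + 29107\right) \left(47872 - 793\right) = \left(\left(216 + 370\right) + 29107\right) 47079 = \left(586 + 29107\right) 47079 = 29693 \cdot 47079 = 1397916747$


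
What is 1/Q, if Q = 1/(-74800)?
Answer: -74800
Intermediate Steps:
Q = -1/74800 ≈ -1.3369e-5
1/Q = 1/(-1/74800) = -74800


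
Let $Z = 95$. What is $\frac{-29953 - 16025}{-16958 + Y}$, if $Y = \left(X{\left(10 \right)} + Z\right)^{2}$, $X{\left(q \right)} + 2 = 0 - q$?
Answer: $\frac{45978}{10069} \approx 4.5663$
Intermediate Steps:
$X{\left(q \right)} = -2 - q$ ($X{\left(q \right)} = -2 + \left(0 - q\right) = -2 - q$)
$Y = 6889$ ($Y = \left(\left(-2 - 10\right) + 95\right)^{2} = \left(-12 + 95\right)^{2} = 83^{2} = 6889$)
$\frac{-29953 - 16025}{-16958 + Y} = \frac{-29953 - 16025}{-16958 + 6889} = - \frac{45978}{-10069} = \left(-45978\right) \left(- \frac{1}{10069}\right) = \frac{45978}{10069}$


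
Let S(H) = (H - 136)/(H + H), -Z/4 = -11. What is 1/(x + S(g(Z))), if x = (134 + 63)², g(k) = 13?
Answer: 26/1008911 ≈ 2.5770e-5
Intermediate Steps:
Z = 44 (Z = -4*(-11) = 44)
x = 38809 (x = 197² = 38809)
S(H) = (-136 + H)/(2*H) (S(H) = (-136 + H)/((2*H)) = (-136 + H)*(1/(2*H)) = (-136 + H)/(2*H))
1/(x + S(g(Z))) = 1/(38809 + (½)*(-136 + 13)/13) = 1/(38809 + (½)*(1/13)*(-123)) = 1/(38809 - 123/26) = 1/(1008911/26) = 26/1008911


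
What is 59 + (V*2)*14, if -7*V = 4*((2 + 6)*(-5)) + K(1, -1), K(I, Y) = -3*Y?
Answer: 687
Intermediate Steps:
V = 157/7 (V = -(4*((2 + 6)*(-5)) - 3*(-1))/7 = -(4*(8*(-5)) + 3)/7 = -(4*(-40) + 3)/7 = -(-160 + 3)/7 = -1/7*(-157) = 157/7 ≈ 22.429)
59 + (V*2)*14 = 59 + ((157/7)*2)*14 = 59 + (314/7)*14 = 59 + 628 = 687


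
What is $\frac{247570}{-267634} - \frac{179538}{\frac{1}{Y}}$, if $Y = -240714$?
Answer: $\frac{304379515253161}{7043} \approx 4.3217 \cdot 10^{10}$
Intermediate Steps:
$\frac{247570}{-267634} - \frac{179538}{\frac{1}{Y}} = \frac{247570}{-267634} - \frac{179538}{\frac{1}{-240714}} = 247570 \left(- \frac{1}{267634}\right) - \frac{179538}{- \frac{1}{240714}} = - \frac{6515}{7043} - -43217310132 = - \frac{6515}{7043} + 43217310132 = \frac{304379515253161}{7043}$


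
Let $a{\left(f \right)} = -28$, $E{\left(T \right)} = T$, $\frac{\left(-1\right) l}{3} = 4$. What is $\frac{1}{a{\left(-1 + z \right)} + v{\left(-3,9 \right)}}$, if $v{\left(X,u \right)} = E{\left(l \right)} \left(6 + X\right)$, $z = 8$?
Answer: $- \frac{1}{64} \approx -0.015625$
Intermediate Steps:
$l = -12$ ($l = \left(-3\right) 4 = -12$)
$v{\left(X,u \right)} = -72 - 12 X$ ($v{\left(X,u \right)} = - 12 \left(6 + X\right) = -72 - 12 X$)
$\frac{1}{a{\left(-1 + z \right)} + v{\left(-3,9 \right)}} = \frac{1}{-28 - 36} = \frac{1}{-64} = - \frac{1}{64}$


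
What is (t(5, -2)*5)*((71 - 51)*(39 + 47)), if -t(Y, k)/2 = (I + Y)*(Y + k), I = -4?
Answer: -51600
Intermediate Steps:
t(Y, k) = -2*(-4 + Y)*(Y + k)
(t(5, -2)*5)*((71 - 51)*(39 + 47)) = ((-2*5**2 + 8*5 + 8*(-2) - 2*5*(-2))*5)*((71 - 51)*(39 + 47)) = ((-2*25 + 40 - 16 + 20)*5)*(20*86) = ((-50 + 40 - 16 + 20)*5)*1720 = -6*5*1720 = -30*1720 = -51600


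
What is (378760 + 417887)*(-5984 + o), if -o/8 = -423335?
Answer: 2693221326312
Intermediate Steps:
o = 3386680 (o = -8*(-423335) = 3386680)
(378760 + 417887)*(-5984 + o) = (378760 + 417887)*(-5984 + 3386680) = 796647*3380696 = 2693221326312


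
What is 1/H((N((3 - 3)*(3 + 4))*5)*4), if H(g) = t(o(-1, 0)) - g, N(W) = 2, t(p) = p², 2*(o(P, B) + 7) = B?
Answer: ⅑ ≈ 0.11111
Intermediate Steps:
o(P, B) = -7 + B/2
H(g) = 49 - g (H(g) = (-7 + (½)*0)² - g = (-7 + 0)² - g = (-7)² - g = 49 - g)
1/H((N((3 - 3)*(3 + 4))*5)*4) = 1/(49 - 2*5*4) = 1/(49 - 10*4) = 1/(49 - 1*40) = 1/(49 - 40) = 1/9 = ⅑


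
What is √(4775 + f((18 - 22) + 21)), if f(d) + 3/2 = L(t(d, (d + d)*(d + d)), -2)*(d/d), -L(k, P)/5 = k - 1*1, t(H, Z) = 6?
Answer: √18994/2 ≈ 68.909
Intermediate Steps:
L(k, P) = 5 - 5*k (L(k, P) = -5*(k - 1*1) = -5*(k - 1) = -5*(-1 + k) = 5 - 5*k)
f(d) = -53/2 (f(d) = -3/2 + (5 - 5*6)*(d/d) = -3/2 + (5 - 30)*1 = -3/2 - 25*1 = -3/2 - 25 = -53/2)
√(4775 + f((18 - 22) + 21)) = √(4775 - 53/2) = √(9497/2) = √18994/2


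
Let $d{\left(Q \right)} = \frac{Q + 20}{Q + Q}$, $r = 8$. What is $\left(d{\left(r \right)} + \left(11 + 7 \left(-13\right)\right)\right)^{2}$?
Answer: $\frac{97969}{16} \approx 6123.1$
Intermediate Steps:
$d{\left(Q \right)} = \frac{20 + Q}{2 Q}$
$\left(d{\left(r \right)} + \left(11 + 7 \left(-13\right)\right)\right)^{2} = \left(\frac{20 + 8}{2 \cdot 8} + \left(11 + 7 \left(-13\right)\right)\right)^{2} = \left(\frac{1}{2} \cdot \frac{1}{8} \cdot 28 + \left(11 - 91\right)\right)^{2} = \left(\frac{7}{4} - 80\right)^{2} = \left(- \frac{313}{4}\right)^{2} = \frac{97969}{16}$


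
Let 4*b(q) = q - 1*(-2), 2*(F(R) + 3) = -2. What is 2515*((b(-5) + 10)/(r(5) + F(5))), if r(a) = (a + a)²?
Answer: 93055/384 ≈ 242.33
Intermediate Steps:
r(a) = 4*a² (r(a) = (2*a)² = 4*a²)
F(R) = -4 (F(R) = -3 + (½)*(-2) = -3 - 1 = -4)
b(q) = ½ + q/4 (b(q) = (q - 1*(-2))/4 = (q + 2)/4 = (2 + q)/4 = ½ + q/4)
2515*((b(-5) + 10)/(r(5) + F(5))) = 2515*(((½ + (¼)*(-5)) + 10)/(4*5² - 4)) = 2515*(((½ - 5/4) + 10)/(4*25 - 4)) = 2515*((-¾ + 10)/(100 - 4)) = 2515*((37/4)/96) = 2515*((37/4)*(1/96)) = 2515*(37/384) = 93055/384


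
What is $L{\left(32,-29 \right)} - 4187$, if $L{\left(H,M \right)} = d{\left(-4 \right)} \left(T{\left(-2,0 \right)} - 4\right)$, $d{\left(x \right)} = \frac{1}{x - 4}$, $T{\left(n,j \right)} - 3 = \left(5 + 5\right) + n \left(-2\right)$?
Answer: $- \frac{33509}{8} \approx -4188.6$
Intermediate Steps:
$T{\left(n,j \right)} = 13 - 2 n$ ($T{\left(n,j \right)} = 3 + \left(\left(5 + 5\right) + n \left(-2\right)\right) = 3 - \left(-10 + 2 n\right) = 13 - 2 n$)
$d{\left(x \right)} = \frac{1}{-4 + x}$
$L{\left(H,M \right)} = - \frac{13}{8}$ ($L{\left(H,M \right)} = \frac{\left(13 - -4\right) - 4}{-4 - 4} = \frac{\left(13 + 4\right) - 4}{-8} = - \frac{17 - 4}{8} = \left(- \frac{1}{8}\right) 13 = - \frac{13}{8}$)
$L{\left(32,-29 \right)} - 4187 = - \frac{13}{8} - 4187 = - \frac{33509}{8}$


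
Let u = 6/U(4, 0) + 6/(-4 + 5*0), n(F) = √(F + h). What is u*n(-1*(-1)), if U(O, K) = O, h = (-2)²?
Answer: 0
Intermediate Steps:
h = 4
n(F) = √(4 + F) (n(F) = √(F + 4) = √(4 + F))
u = 0 (u = 6/4 + 6/(-4 + 5*0) = 6*(¼) + 6/(-4 + 0) = 3/2 + 6/(-4) = 3/2 + 6*(-¼) = 3/2 - 3/2 = 0)
u*n(-1*(-1)) = 0*√(4 - 1*(-1)) = 0*√(4 + 1) = 0*√5 = 0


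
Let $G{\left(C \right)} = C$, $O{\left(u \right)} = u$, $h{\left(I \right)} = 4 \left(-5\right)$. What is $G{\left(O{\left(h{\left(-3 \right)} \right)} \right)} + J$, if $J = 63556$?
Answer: $63536$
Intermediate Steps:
$h{\left(I \right)} = -20$
$G{\left(O{\left(h{\left(-3 \right)} \right)} \right)} + J = -20 + 63556 = 63536$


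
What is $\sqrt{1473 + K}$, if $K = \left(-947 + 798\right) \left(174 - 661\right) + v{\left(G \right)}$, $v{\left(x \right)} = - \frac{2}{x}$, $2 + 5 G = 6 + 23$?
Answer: $\frac{\sqrt{5996886}}{9} \approx 272.09$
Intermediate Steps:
$G = \frac{27}{5}$ ($G = - \frac{2}{5} + \frac{6 + 23}{5} = - \frac{2}{5} + \frac{1}{5} \cdot 29 = - \frac{2}{5} + \frac{29}{5} = \frac{27}{5} \approx 5.4$)
$K = \frac{1959191}{27}$ ($K = \left(-947 + 798\right) \left(174 - 661\right) - \frac{2}{\frac{27}{5}} = \left(-149\right) \left(-487\right) - \frac{10}{27} = 72563 - \frac{10}{27} = \frac{1959191}{27} \approx 72563.0$)
$\sqrt{1473 + K} = \sqrt{1473 + \frac{1959191}{27}} = \sqrt{\frac{1998962}{27}} = \frac{\sqrt{5996886}}{9}$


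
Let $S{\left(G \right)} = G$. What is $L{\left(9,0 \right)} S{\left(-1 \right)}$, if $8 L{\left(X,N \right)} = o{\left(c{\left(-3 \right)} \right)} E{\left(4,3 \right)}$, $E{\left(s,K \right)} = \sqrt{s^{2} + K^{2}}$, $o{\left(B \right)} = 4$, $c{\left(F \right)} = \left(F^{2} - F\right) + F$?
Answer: $- \frac{5}{2} \approx -2.5$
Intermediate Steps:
$c{\left(F \right)} = F^{2}$
$E{\left(s,K \right)} = \sqrt{K^{2} + s^{2}}$
$L{\left(X,N \right)} = \frac{5}{2}$ ($L{\left(X,N \right)} = \frac{4 \sqrt{3^{2} + 4^{2}}}{8} = \frac{4 \sqrt{9 + 16}}{8} = \frac{4 \sqrt{25}}{8} = \frac{4 \cdot 5}{8} = \frac{1}{8} \cdot 20 = \frac{5}{2}$)
$L{\left(9,0 \right)} S{\left(-1 \right)} = \frac{5}{2} \left(-1\right) = - \frac{5}{2}$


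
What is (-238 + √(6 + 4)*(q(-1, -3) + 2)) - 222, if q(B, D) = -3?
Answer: -460 - √10 ≈ -463.16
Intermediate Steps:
(-238 + √(6 + 4)*(q(-1, -3) + 2)) - 222 = (-238 + √(6 + 4)*(-3 + 2)) - 222 = (-238 + √10*(-1)) - 222 = (-238 - √10) - 222 = -460 - √10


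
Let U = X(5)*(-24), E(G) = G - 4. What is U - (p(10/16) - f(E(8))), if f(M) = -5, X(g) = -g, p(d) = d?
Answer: 915/8 ≈ 114.38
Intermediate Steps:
E(G) = -4 + G
U = 120 (U = -1*5*(-24) = -5*(-24) = 120)
U - (p(10/16) - f(E(8))) = 120 - (10/16 - 1*(-5)) = 120 - (10*(1/16) + 5) = 120 - (5/8 + 5) = 120 - 1*45/8 = 120 - 45/8 = 915/8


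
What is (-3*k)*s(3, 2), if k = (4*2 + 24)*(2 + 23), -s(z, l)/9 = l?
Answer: 43200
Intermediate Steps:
s(z, l) = -9*l
k = 800 (k = (8 + 24)*25 = 32*25 = 800)
(-3*k)*s(3, 2) = (-3*800)*(-9*2) = -2400*(-18) = 43200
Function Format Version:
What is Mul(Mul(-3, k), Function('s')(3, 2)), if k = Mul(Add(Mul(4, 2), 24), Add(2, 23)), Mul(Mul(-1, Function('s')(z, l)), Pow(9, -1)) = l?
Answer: 43200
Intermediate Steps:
Function('s')(z, l) = Mul(-9, l)
k = 800 (k = Mul(Add(8, 24), 25) = Mul(32, 25) = 800)
Mul(Mul(-3, k), Function('s')(3, 2)) = Mul(Mul(-3, 800), Mul(-9, 2)) = Mul(-2400, -18) = 43200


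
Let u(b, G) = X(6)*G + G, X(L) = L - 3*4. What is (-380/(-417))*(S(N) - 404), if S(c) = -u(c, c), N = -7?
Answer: -166820/417 ≈ -400.05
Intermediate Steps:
X(L) = -12 + L (X(L) = L - 12 = -12 + L)
u(b, G) = -5*G (u(b, G) = (-12 + 6)*G + G = -6*G + G = -5*G)
S(c) = 5*c (S(c) = -(-5)*c = 5*c)
(-380/(-417))*(S(N) - 404) = (-380/(-417))*(5*(-7) - 404) = (-380*(-1/417))*(-35 - 404) = (380/417)*(-439) = -166820/417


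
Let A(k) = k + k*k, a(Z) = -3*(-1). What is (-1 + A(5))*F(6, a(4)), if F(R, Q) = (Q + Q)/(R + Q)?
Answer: 58/3 ≈ 19.333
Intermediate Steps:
a(Z) = 3
F(R, Q) = 2*Q/(Q + R) (F(R, Q) = (2*Q)/(Q + R) = 2*Q/(Q + R))
A(k) = k + k²
(-1 + A(5))*F(6, a(4)) = (-1 + 5*(1 + 5))*(2*3/(3 + 6)) = (-1 + 5*6)*(2*3/9) = (-1 + 30)*(2*3*(⅑)) = 29*(⅔) = 58/3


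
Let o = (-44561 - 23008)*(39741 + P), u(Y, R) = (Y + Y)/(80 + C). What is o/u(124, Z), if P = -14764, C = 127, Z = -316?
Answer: -349347878991/248 ≈ -1.4087e+9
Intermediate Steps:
u(Y, R) = 2*Y/207 (u(Y, R) = (Y + Y)/(80 + 127) = (2*Y)/207 = (2*Y)*(1/207) = 2*Y/207)
o = -1687670913 (o = (-44561 - 23008)*(39741 - 14764) = -67569*24977 = -1687670913)
o/u(124, Z) = -1687670913/((2/207)*124) = -1687670913/248/207 = -1687670913*207/248 = -349347878991/248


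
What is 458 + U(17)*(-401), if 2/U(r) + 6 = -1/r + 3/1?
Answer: 18725/26 ≈ 720.19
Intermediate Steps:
U(r) = 2/(-3 - 1/r) (U(r) = 2/(-6 + (-1/r + 3/1)) = 2/(-6 + (-1/r + 3*1)) = 2/(-6 + (-1/r + 3)) = 2/(-6 + (3 - 1/r)) = 2/(-3 - 1/r))
458 + U(17)*(-401) = 458 - 2*17/(1 + 3*17)*(-401) = 458 - 2*17/(1 + 51)*(-401) = 458 - 2*17/52*(-401) = 458 - 2*17*1/52*(-401) = 458 - 17/26*(-401) = 458 + 6817/26 = 18725/26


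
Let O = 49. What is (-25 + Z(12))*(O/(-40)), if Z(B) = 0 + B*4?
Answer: -1127/40 ≈ -28.175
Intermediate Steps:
Z(B) = 4*B (Z(B) = 0 + 4*B = 4*B)
(-25 + Z(12))*(O/(-40)) = (-25 + 4*12)*(49/(-40)) = (-25 + 48)*(49*(-1/40)) = 23*(-49/40) = -1127/40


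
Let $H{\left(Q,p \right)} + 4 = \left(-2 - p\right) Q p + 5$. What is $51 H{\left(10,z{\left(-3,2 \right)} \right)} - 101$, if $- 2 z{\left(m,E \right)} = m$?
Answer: $- \frac{5455}{2} \approx -2727.5$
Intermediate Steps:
$z{\left(m,E \right)} = - \frac{m}{2}$
$H{\left(Q,p \right)} = 1 + Q p \left(-2 - p\right)$ ($H{\left(Q,p \right)} = -4 + \left(\left(-2 - p\right) Q p + 5\right) = -4 + \left(Q \left(-2 - p\right) p + 5\right) = -4 + \left(Q p \left(-2 - p\right) + 5\right) = -4 + \left(5 + Q p \left(-2 - p\right)\right) = 1 + Q p \left(-2 - p\right)$)
$51 H{\left(10,z{\left(-3,2 \right)} \right)} - 101 = 51 \left(1 - 10 \left(\left(- \frac{1}{2}\right) \left(-3\right)\right)^{2} - 20 \left(\left(- \frac{1}{2}\right) \left(-3\right)\right)\right) - 101 = 51 \left(1 - 10 \left(\frac{3}{2}\right)^{2} - 20 \cdot \frac{3}{2}\right) - 101 = 51 \left(1 - 10 \cdot \frac{9}{4} - 30\right) - 101 = 51 \left(1 - \frac{45}{2} - 30\right) - 101 = 51 \left(- \frac{103}{2}\right) - 101 = - \frac{5253}{2} - 101 = - \frac{5455}{2}$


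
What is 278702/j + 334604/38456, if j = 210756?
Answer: 110377126/11012001 ≈ 10.023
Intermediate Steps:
278702/j + 334604/38456 = 278702/210756 + 334604/38456 = 278702*(1/210756) + 334604*(1/38456) = 139351/105378 + 3637/418 = 110377126/11012001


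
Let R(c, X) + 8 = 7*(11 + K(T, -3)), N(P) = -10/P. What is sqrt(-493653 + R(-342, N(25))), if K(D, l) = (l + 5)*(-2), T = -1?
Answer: 34*I*sqrt(427) ≈ 702.58*I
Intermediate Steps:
K(D, l) = -10 - 2*l (K(D, l) = (5 + l)*(-2) = -10 - 2*l)
R(c, X) = 41 (R(c, X) = -8 + 7*(11 + (-10 - 2*(-3))) = -8 + 7*(11 + (-10 + 6)) = -8 + 7*(11 - 4) = -8 + 7*7 = -8 + 49 = 41)
sqrt(-493653 + R(-342, N(25))) = sqrt(-493653 + 41) = sqrt(-493612) = 34*I*sqrt(427)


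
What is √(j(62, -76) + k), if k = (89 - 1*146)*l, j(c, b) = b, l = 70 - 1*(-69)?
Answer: I*√7999 ≈ 89.437*I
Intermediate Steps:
l = 139 (l = 70 + 69 = 139)
k = -7923 (k = (89 - 1*146)*139 = (89 - 146)*139 = -57*139 = -7923)
√(j(62, -76) + k) = √(-76 - 7923) = √(-7999) = I*√7999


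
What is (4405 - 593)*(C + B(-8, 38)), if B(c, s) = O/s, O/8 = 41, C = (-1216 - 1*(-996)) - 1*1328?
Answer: -111493376/19 ≈ -5.8681e+6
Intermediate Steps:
C = -1548 (C = (-1216 + 996) - 1328 = -220 - 1328 = -1548)
O = 328 (O = 8*41 = 328)
B(c, s) = 328/s
(4405 - 593)*(C + B(-8, 38)) = (4405 - 593)*(-1548 + 328/38) = 3812*(-1548 + 328*(1/38)) = 3812*(-1548 + 164/19) = 3812*(-29248/19) = -111493376/19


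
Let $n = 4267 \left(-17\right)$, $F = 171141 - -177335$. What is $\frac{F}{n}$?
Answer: $- \frac{348476}{72539} \approx -4.804$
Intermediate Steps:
$F = 348476$ ($F = 171141 + 177335 = 348476$)
$n = -72539$
$\frac{F}{n} = \frac{348476}{-72539} = 348476 \left(- \frac{1}{72539}\right) = - \frac{348476}{72539}$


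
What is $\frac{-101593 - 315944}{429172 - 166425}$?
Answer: $- \frac{417537}{262747} \approx -1.5891$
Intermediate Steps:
$\frac{-101593 - 315944}{429172 - 166425} = - \frac{417537}{262747}$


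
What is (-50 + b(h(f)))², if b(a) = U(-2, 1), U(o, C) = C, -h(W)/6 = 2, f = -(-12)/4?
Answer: 2401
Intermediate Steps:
f = 3 (f = -(-12)/4 = -4*(-¾) = 3)
h(W) = -12 (h(W) = -6*2 = -12)
b(a) = 1
(-50 + b(h(f)))² = (-50 + 1)² = (-49)² = 2401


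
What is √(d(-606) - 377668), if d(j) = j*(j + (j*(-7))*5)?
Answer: 2*I*√3215923 ≈ 3586.6*I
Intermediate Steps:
d(j) = -34*j² (d(j) = j*(j - 7*j*5) = j*(j - 35*j) = j*(-34*j) = -34*j²)
√(d(-606) - 377668) = √(-34*(-606)² - 377668) = √(-34*367236 - 377668) = √(-12486024 - 377668) = √(-12863692) = 2*I*√3215923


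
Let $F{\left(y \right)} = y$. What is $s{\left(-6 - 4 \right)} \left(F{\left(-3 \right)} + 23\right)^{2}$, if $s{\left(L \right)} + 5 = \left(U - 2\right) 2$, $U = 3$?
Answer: $-1200$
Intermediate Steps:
$s{\left(L \right)} = -3$ ($s{\left(L \right)} = -5 + \left(3 - 2\right) 2 = -5 + 1 \cdot 2 = -5 + 2 = -3$)
$s{\left(-6 - 4 \right)} \left(F{\left(-3 \right)} + 23\right)^{2} = - 3 \left(-3 + 23\right)^{2} = - 3 \cdot 20^{2} = \left(-3\right) 400 = -1200$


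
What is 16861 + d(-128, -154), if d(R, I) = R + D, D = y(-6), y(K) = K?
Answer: 16727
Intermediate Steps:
D = -6
d(R, I) = -6 + R (d(R, I) = R - 6 = -6 + R)
16861 + d(-128, -154) = 16861 + (-6 - 128) = 16861 - 134 = 16727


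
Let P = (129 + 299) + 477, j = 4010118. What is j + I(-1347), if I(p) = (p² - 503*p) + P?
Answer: 6502973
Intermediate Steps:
P = 905 (P = 428 + 477 = 905)
I(p) = 905 + p² - 503*p (I(p) = (p² - 503*p) + 905 = 905 + p² - 503*p)
j + I(-1347) = 4010118 + (905 + (-1347)² - 503*(-1347)) = 4010118 + (905 + 1814409 + 677541) = 4010118 + 2492855 = 6502973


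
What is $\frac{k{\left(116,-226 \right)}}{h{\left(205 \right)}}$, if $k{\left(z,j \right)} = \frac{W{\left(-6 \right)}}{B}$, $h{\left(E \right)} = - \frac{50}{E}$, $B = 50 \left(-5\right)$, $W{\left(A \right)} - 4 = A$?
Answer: $- \frac{41}{1250} \approx -0.0328$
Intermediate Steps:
$W{\left(A \right)} = 4 + A$
$B = -250$
$k{\left(z,j \right)} = \frac{1}{125}$ ($k{\left(z,j \right)} = \frac{4 - 6}{-250} = \left(-2\right) \left(- \frac{1}{250}\right) = \frac{1}{125}$)
$\frac{k{\left(116,-226 \right)}}{h{\left(205 \right)}} = \frac{1}{125 \left(- \frac{50}{205}\right)} = \frac{1}{125 \left(\left(-50\right) \frac{1}{205}\right)} = \frac{1}{125 \left(- \frac{10}{41}\right)} = \frac{1}{125} \left(- \frac{41}{10}\right) = - \frac{41}{1250}$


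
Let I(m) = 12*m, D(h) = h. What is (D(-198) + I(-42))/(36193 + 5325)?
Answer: -351/20759 ≈ -0.016908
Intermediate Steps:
(D(-198) + I(-42))/(36193 + 5325) = (-198 + 12*(-42))/(36193 + 5325) = (-198 - 504)/41518 = -702*1/41518 = -351/20759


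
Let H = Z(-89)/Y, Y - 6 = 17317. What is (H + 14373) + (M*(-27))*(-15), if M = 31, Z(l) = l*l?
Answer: 466481665/17323 ≈ 26928.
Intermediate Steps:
Y = 17323 (Y = 6 + 17317 = 17323)
Z(l) = l²
H = 7921/17323 (H = (-89)²/17323 = 7921*(1/17323) = 7921/17323 ≈ 0.45725)
(H + 14373) + (M*(-27))*(-15) = (7921/17323 + 14373) + (31*(-27))*(-15) = 248991400/17323 - 837*(-15) = 248991400/17323 + 12555 = 466481665/17323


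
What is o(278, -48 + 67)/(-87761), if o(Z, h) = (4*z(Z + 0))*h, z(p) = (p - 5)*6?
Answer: -6552/4619 ≈ -1.4185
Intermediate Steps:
z(p) = -30 + 6*p (z(p) = (-5 + p)*6 = -30 + 6*p)
o(Z, h) = h*(-120 + 24*Z) (o(Z, h) = (4*(-30 + 6*(Z + 0)))*h = (4*(-30 + 6*Z))*h = (-120 + 24*Z)*h = h*(-120 + 24*Z))
o(278, -48 + 67)/(-87761) = (24*(-48 + 67)*(-5 + 278))/(-87761) = (24*19*273)*(-1/87761) = 124488*(-1/87761) = -6552/4619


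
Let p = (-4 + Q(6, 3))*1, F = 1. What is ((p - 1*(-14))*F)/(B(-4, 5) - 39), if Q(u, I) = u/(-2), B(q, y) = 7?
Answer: -7/32 ≈ -0.21875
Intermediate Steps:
Q(u, I) = -u/2 (Q(u, I) = u*(-½) = -u/2)
p = -7 (p = (-4 - ½*6)*1 = (-4 - 3)*1 = -7*1 = -7)
((p - 1*(-14))*F)/(B(-4, 5) - 39) = ((-7 - 1*(-14))*1)/(7 - 39) = ((-7 + 14)*1)/(-32) = (7*1)*(-1/32) = 7*(-1/32) = -7/32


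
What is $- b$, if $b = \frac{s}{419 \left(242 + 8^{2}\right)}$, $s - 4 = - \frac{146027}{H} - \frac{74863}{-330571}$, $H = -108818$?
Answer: $- \frac{66769011221}{1537374544683564} \approx -4.3431 \cdot 10^{-5}$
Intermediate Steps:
$s = \frac{200307033663}{35972075078}$ ($s = 4 - \left(- \frac{146027}{108818} - \frac{74863}{330571}\right) = 4 - - \frac{56418733351}{35972075078} = 4 + \left(\frac{146027}{108818} + \frac{74863}{330571}\right) = 4 + \frac{56418733351}{35972075078} = \frac{200307033663}{35972075078} \approx 5.5684$)
$b = \frac{66769011221}{1537374544683564}$ ($b = \frac{200307033663}{35972075078 \cdot 419 \left(242 + 8^{2}\right)} = \frac{200307033663}{35972075078 \cdot 419 \left(242 + 64\right)} = \frac{200307033663}{35972075078 \cdot 419 \cdot 306} = \frac{200307033663}{35972075078 \cdot 128214} = \frac{200307033663}{35972075078} \cdot \frac{1}{128214} = \frac{66769011221}{1537374544683564} \approx 4.3431 \cdot 10^{-5}$)
$- b = \left(-1\right) \frac{66769011221}{1537374544683564} = - \frac{66769011221}{1537374544683564}$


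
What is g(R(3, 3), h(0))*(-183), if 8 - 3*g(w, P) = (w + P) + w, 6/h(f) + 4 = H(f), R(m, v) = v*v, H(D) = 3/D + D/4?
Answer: 610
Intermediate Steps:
H(D) = 3/D + D/4 (H(D) = 3/D + D*(1/4) = 3/D + D/4)
R(m, v) = v**2
h(f) = 6/(-4 + 3/f + f/4) (h(f) = 6/(-4 + (3/f + f/4)) = 6/(-4 + 3/f + f/4))
g(w, P) = 8/3 - 2*w/3 - P/3 (g(w, P) = 8/3 - ((w + P) + w)/3 = 8/3 - ((P + w) + w)/3 = 8/3 - (P + 2*w)/3 = 8/3 + (-2*w/3 - P/3) = 8/3 - 2*w/3 - P/3)
g(R(3, 3), h(0))*(-183) = (8/3 - 2/3*3**2 - 8*0/(12 + 0*(-16 + 0)))*(-183) = (8/3 - 2/3*9 - 8*0/(12 + 0*(-16)))*(-183) = (8/3 - 6 - 8*0/(12 + 0))*(-183) = (8/3 - 6 - 8*0/12)*(-183) = (8/3 - 6 - 1/3*0)*(-183) = (8/3 - 6 + 0)*(-183) = -10/3*(-183) = 610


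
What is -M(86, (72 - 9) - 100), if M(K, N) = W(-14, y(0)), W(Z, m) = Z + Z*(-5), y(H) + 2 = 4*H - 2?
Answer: -56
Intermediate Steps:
y(H) = -4 + 4*H (y(H) = -2 + (4*H - 2) = -2 + (-2 + 4*H) = -4 + 4*H)
W(Z, m) = -4*Z (W(Z, m) = Z - 5*Z = -4*Z)
M(K, N) = 56 (M(K, N) = -4*(-14) = 56)
-M(86, (72 - 9) - 100) = -1*56 = -56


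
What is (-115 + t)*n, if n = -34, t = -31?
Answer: 4964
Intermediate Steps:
(-115 + t)*n = (-115 - 31)*(-34) = -146*(-34) = 4964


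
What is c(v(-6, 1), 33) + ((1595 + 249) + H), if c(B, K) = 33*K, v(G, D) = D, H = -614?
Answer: 2319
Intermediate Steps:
c(v(-6, 1), 33) + ((1595 + 249) + H) = 33*33 + ((1595 + 249) - 614) = 1089 + (1844 - 614) = 1089 + 1230 = 2319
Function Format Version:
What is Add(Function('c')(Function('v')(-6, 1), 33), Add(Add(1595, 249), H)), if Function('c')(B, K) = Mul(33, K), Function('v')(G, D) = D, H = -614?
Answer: 2319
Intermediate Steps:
Add(Function('c')(Function('v')(-6, 1), 33), Add(Add(1595, 249), H)) = Add(Mul(33, 33), Add(Add(1595, 249), -614)) = Add(1089, Add(1844, -614)) = Add(1089, 1230) = 2319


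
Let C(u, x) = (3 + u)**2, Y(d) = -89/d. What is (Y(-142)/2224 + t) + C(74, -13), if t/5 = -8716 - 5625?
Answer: -20772586919/315808 ≈ -65776.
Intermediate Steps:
t = -71705 (t = 5*(-8716 - 5625) = 5*(-14341) = -71705)
(Y(-142)/2224 + t) + C(74, -13) = (-89/(-142)/2224 - 71705) + (3 + 74)**2 = (-89*(-1/142)*(1/2224) - 71705) + 77**2 = ((89/142)*(1/2224) - 71705) + 5929 = (89/315808 - 71705) + 5929 = -22645012551/315808 + 5929 = -20772586919/315808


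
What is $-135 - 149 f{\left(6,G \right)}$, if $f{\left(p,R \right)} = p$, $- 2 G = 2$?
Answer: $-1029$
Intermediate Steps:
$G = -1$ ($G = \left(- \frac{1}{2}\right) 2 = -1$)
$-135 - 149 f{\left(6,G \right)} = -135 - 894 = -1029$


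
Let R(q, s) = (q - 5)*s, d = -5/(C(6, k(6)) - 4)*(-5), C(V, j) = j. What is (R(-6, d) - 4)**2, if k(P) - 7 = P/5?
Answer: 2128681/441 ≈ 4826.9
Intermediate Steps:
k(P) = 7 + P/5
d = 125/21 (d = -5/((7 + (1/5)*6) - 4)*(-5) = -5/((7 + 6/5) - 4)*(-5) = -5/(41/5 - 4)*(-5) = -5/21/5*(-5) = -5*5/21*(-5) = -25/21*(-5) = 125/21 ≈ 5.9524)
R(q, s) = s*(-5 + q) (R(q, s) = (-5 + q)*s = s*(-5 + q))
(R(-6, d) - 4)**2 = (125*(-5 - 6)/21 - 4)**2 = ((125/21)*(-11) - 4)**2 = (-1375/21 - 4)**2 = (-1459/21)**2 = 2128681/441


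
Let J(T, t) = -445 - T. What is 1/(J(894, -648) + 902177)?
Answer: 1/900838 ≈ 1.1101e-6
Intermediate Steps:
1/(J(894, -648) + 902177) = 1/((-445 - 1*894) + 902177) = 1/((-445 - 894) + 902177) = 1/(-1339 + 902177) = 1/900838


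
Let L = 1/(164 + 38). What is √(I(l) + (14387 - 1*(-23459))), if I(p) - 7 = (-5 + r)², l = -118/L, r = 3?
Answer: √37857 ≈ 194.57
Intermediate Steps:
L = 1/202 ≈ 0.0049505
l = -23836 (l = -118/1/202 = -118*202 = -23836)
I(p) = 11 (I(p) = 7 + (-5 + 3)² = 7 + (-2)² = 7 + 4 = 11)
√(I(l) + (14387 - 1*(-23459))) = √(11 + (14387 - 1*(-23459))) = √(11 + (14387 + 23459)) = √(11 + 37846) = √37857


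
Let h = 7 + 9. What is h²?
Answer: 256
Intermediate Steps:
h = 16
h² = 16² = 256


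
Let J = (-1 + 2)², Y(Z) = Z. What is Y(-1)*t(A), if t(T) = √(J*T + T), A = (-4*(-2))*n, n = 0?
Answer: 0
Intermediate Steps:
J = 1 (J = 1² = 1)
A = 0 (A = -4*(-2)*0 = 8*0 = 0)
t(T) = √2*√T (t(T) = √(1*T + T) = √(T + T) = √(2*T) = √2*√T)
Y(-1)*t(A) = -√2*√0 = -√2*0 = -1*0 = 0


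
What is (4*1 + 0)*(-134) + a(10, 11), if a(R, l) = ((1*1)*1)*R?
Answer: -526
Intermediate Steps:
a(R, l) = R (a(R, l) = (1*1)*R = 1*R = R)
(4*1 + 0)*(-134) + a(10, 11) = (4*1 + 0)*(-134) + 10 = (4 + 0)*(-134) + 10 = 4*(-134) + 10 = -536 + 10 = -526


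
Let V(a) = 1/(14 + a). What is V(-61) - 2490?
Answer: -117031/47 ≈ -2490.0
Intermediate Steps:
V(-61) - 2490 = 1/(14 - 61) - 2490 = 1/(-47) - 2490 = -1/47 - 2490 = -117031/47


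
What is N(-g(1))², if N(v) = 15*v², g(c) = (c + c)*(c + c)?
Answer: 57600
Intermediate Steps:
g(c) = 4*c² (g(c) = (2*c)*(2*c) = 4*c²)
N(-g(1))² = (15*(-4*1²)²)² = (15*(-4)²)² = (15*16)² = 240² = 57600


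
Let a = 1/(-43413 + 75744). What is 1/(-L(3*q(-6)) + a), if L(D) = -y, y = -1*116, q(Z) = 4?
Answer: -32331/3750395 ≈ -0.0086207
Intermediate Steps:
y = -116
L(D) = 116 (L(D) = -1*(-116) = 116)
a = 1/32331 ≈ 3.0930e-5
1/(-L(3*q(-6)) + a) = 1/(-1*116 + 1/32331) = 1/(-116 + 1/32331) = 1/(-3750395/32331) = -32331/3750395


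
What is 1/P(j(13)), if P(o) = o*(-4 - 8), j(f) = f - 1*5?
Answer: -1/96 ≈ -0.010417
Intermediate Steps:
j(f) = -5 + f (j(f) = f - 5 = -5 + f)
P(o) = -12*o (P(o) = o*(-12) = -12*o)
1/P(j(13)) = 1/(-12*(-5 + 13)) = 1/(-12*8) = 1/(-96) = -1/96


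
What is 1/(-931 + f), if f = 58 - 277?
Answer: -1/1150 ≈ -0.00086956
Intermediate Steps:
f = -219
1/(-931 + f) = 1/(-931 - 219) = 1/(-1150) = -1/1150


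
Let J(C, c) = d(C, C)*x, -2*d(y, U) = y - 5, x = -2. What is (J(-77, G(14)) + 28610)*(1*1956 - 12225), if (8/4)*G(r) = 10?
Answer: -292954032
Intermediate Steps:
G(r) = 5 (G(r) = (½)*10 = 5)
d(y, U) = 5/2 - y/2 (d(y, U) = -(y - 5)/2 = -(-5 + y)/2 = 5/2 - y/2)
J(C, c) = -5 + C (J(C, c) = (5/2 - C/2)*(-2) = -5 + C)
(J(-77, G(14)) + 28610)*(1*1956 - 12225) = ((-5 - 77) + 28610)*(1*1956 - 12225) = (-82 + 28610)*(1956 - 12225) = 28528*(-10269) = -292954032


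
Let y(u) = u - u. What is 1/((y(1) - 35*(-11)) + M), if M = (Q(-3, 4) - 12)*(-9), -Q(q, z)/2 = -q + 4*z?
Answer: 1/835 ≈ 0.0011976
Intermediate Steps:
y(u) = 0
Q(q, z) = -8*z + 2*q (Q(q, z) = -2*(-q + 4*z) = -8*z + 2*q)
M = 450 (M = ((-8*4 + 2*(-3)) - 12)*(-9) = ((-32 - 6) - 12)*(-9) = (-38 - 12)*(-9) = -50*(-9) = 450)
1/((y(1) - 35*(-11)) + M) = 1/((0 - 35*(-11)) + 450) = 1/((0 + 385) + 450) = 1/(385 + 450) = 1/835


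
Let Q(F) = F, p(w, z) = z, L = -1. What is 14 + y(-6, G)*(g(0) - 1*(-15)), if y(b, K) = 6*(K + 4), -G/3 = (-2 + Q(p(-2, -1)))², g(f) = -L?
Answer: -2194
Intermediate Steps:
g(f) = 1 (g(f) = -1*(-1) = 1)
G = -27 (G = -3*(-2 - 1)² = -3*(-3)² = -3*9 = -27)
y(b, K) = 24 + 6*K (y(b, K) = 6*(4 + K) = 24 + 6*K)
14 + y(-6, G)*(g(0) - 1*(-15)) = 14 + (24 + 6*(-27))*(1 - 1*(-15)) = 14 + (24 - 162)*(1 + 15) = 14 - 138*16 = 14 - 2208 = -2194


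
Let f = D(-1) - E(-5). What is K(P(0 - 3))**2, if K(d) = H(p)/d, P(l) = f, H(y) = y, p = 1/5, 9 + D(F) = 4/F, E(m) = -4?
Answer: 1/2025 ≈ 0.00049383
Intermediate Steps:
D(F) = -9 + 4/F
p = 1/5 ≈ 0.20000
f = -9 (f = (-9 + 4/(-1)) - 1*(-4) = (-9 + 4*(-1)) + 4 = (-9 - 4) + 4 = -13 + 4 = -9)
P(l) = -9
K(d) = 1/(5*d)
K(P(0 - 3))**2 = ((1/5)/(-9))**2 = ((1/5)*(-1/9))**2 = (-1/45)**2 = 1/2025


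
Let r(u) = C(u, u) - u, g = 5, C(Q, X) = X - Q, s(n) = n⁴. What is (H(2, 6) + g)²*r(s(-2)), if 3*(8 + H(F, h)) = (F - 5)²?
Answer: 0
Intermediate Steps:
r(u) = -u (r(u) = (u - u) - u = 0 - u = -u)
H(F, h) = -8 + (-5 + F)²/3 (H(F, h) = -8 + (F - 5)²/3 = -8 + (-5 + F)²/3)
(H(2, 6) + g)²*r(s(-2)) = ((-8 + (-5 + 2)²/3) + 5)²*(-1*(-2)⁴) = ((-8 + (⅓)*(-3)²) + 5)²*(-1*16) = ((-8 + (⅓)*9) + 5)²*(-16) = ((-8 + 3) + 5)²*(-16) = (-5 + 5)²*(-16) = 0²*(-16) = 0*(-16) = 0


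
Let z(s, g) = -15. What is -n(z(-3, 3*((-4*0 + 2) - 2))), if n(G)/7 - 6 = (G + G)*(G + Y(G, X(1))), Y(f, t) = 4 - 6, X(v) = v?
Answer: -3612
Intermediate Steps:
Y(f, t) = -2
n(G) = 42 + 14*G*(-2 + G) (n(G) = 42 + 7*((G + G)*(G - 2)) = 42 + 7*((2*G)*(-2 + G)) = 42 + 7*(2*G*(-2 + G)) = 42 + 14*G*(-2 + G))
-n(z(-3, 3*((-4*0 + 2) - 2))) = -(42 - 28*(-15) + 14*(-15)**2) = -(42 + 420 + 14*225) = -(42 + 420 + 3150) = -1*3612 = -3612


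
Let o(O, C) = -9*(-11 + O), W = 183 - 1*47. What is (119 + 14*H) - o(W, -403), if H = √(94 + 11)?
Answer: 1244 + 14*√105 ≈ 1387.5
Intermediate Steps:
W = 136 (W = 183 - 47 = 136)
H = √105 ≈ 10.247
o(O, C) = 99 - 9*O
(119 + 14*H) - o(W, -403) = (119 + 14*√105) - (99 - 9*136) = (119 + 14*√105) - (99 - 1224) = (119 + 14*√105) - 1*(-1125) = (119 + 14*√105) + 1125 = 1244 + 14*√105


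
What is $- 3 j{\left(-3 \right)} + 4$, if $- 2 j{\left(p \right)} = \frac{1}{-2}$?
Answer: $\frac{13}{4} \approx 3.25$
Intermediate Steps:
$j{\left(p \right)} = \frac{1}{4}$ ($j{\left(p \right)} = - \frac{1}{2 \left(-2\right)} = \left(- \frac{1}{2}\right) \left(- \frac{1}{2}\right) = \frac{1}{4}$)
$- 3 j{\left(-3 \right)} + 4 = \left(-3\right) \frac{1}{4} + 4 = - \frac{3}{4} + 4 = \frac{13}{4}$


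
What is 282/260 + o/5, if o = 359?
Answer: 1895/26 ≈ 72.885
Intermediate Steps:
282/260 + o/5 = 282/260 + 359/5 = 282*(1/260) + 359*(1/5) = 141/130 + 359/5 = 1895/26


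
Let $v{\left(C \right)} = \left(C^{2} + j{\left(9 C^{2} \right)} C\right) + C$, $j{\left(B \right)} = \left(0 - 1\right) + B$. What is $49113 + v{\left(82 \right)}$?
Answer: $5018149$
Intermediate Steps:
$j{\left(B \right)} = -1 + B$
$v{\left(C \right)} = C + C^{2} + C \left(-1 + 9 C^{2}\right)$ ($v{\left(C \right)} = \left(C^{2} + \left(-1 + 9 C^{2}\right) C\right) + C = \left(C^{2} + C \left(-1 + 9 C^{2}\right)\right) + C = C + C^{2} + C \left(-1 + 9 C^{2}\right)$)
$49113 + v{\left(82 \right)} = 49113 + 82^{2} \left(1 + 9 \cdot 82\right) = 49113 + 6724 \left(1 + 738\right) = 49113 + 6724 \cdot 739 = 49113 + 4969036 = 5018149$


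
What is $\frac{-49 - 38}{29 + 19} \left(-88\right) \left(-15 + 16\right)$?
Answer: $\frac{319}{2} \approx 159.5$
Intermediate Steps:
$\frac{-49 - 38}{29 + 19} \left(-88\right) \left(-15 + 16\right) = - \frac{87}{48} \left(-88\right) 1 = \left(-87\right) \frac{1}{48} \left(-88\right) 1 = \left(- \frac{29}{16}\right) \left(-88\right) 1 = \frac{319}{2} \cdot 1 = \frac{319}{2}$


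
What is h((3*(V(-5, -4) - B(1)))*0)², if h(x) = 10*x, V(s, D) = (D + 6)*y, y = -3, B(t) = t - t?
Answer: 0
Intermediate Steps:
B(t) = 0
V(s, D) = -18 - 3*D (V(s, D) = (D + 6)*(-3) = (6 + D)*(-3) = -18 - 3*D)
h((3*(V(-5, -4) - B(1)))*0)² = (10*((3*((-18 - 3*(-4)) - 1*0))*0))² = (10*((3*((-18 + 12) + 0))*0))² = (10*((3*(-6 + 0))*0))² = (10*((3*(-6))*0))² = (10*(-18*0))² = (10*0)² = 0² = 0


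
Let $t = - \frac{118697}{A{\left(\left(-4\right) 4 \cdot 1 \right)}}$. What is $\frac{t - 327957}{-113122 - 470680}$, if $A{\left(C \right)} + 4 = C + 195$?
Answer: $\frac{28755586}{51082675} \approx 0.56292$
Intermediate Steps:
$A{\left(C \right)} = 191 + C$ ($A{\left(C \right)} = -4 + \left(C + 195\right) = -4 + \left(195 + C\right) = 191 + C$)
$t = - \frac{118697}{175}$ ($t = - \frac{118697}{191 + \left(-4\right) 4 \cdot 1} = - \frac{118697}{191 - 16} = - \frac{118697}{175} \approx -678.27$)
$\frac{t - 327957}{-113122 - 470680} = \frac{- \frac{118697}{175} - 327957}{-113122 - 470680} = - \frac{57511172}{175 \left(-583802\right)} = \left(- \frac{57511172}{175}\right) \left(- \frac{1}{583802}\right) = \frac{28755586}{51082675}$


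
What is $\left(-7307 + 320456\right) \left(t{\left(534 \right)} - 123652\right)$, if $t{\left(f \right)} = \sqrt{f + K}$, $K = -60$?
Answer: $-38721500148 + 313149 \sqrt{474} \approx -3.8715 \cdot 10^{10}$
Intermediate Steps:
$t{\left(f \right)} = \sqrt{-60 + f}$ ($t{\left(f \right)} = \sqrt{f - 60} = \sqrt{-60 + f}$)
$\left(-7307 + 320456\right) \left(t{\left(534 \right)} - 123652\right) = \left(-7307 + 320456\right) \left(\sqrt{-60 + 534} - 123652\right) = 313149 \left(\sqrt{474} - 123652\right) = 313149 \left(-123652 + \sqrt{474}\right) = -38721500148 + 313149 \sqrt{474}$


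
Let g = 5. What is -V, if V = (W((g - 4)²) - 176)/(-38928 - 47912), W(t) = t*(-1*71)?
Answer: -19/6680 ≈ -0.0028443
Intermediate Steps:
W(t) = -71*t (W(t) = t*(-71) = -71*t)
V = 19/6680 (V = (-71*(5 - 4)² - 176)/(-38928 - 47912) = (-71*1² - 176)/(-86840) = (-71*1 - 176)*(-1/86840) = (-71 - 176)*(-1/86840) = -247*(-1/86840) = 19/6680 ≈ 0.0028443)
-V = -1*19/6680 = -19/6680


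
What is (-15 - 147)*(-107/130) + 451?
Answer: 37982/65 ≈ 584.34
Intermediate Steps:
(-15 - 147)*(-107/130) + 451 = -(-17334)/130 + 451 = -162*(-107/130) + 451 = 8667/65 + 451 = 37982/65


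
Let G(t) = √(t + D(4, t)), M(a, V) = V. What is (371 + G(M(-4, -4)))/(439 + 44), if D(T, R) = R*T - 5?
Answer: 53/69 + 5*I/483 ≈ 0.76812 + 0.010352*I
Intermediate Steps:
D(T, R) = -5 + R*T
G(t) = √(-5 + 5*t) (G(t) = √(t + (-5 + t*4)) = √(t + (-5 + 4*t)) = √(-5 + 5*t))
(371 + G(M(-4, -4)))/(439 + 44) = (371 + √(-5 + 5*(-4)))/(439 + 44) = (371 + √(-5 - 20))/483 = (371 + √(-25))*(1/483) = (371 + 5*I)*(1/483) = 53/69 + 5*I/483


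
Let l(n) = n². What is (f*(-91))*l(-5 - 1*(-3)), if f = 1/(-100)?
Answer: 91/25 ≈ 3.6400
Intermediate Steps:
f = -1/100 ≈ -0.010000
(f*(-91))*l(-5 - 1*(-3)) = (-1/100*(-91))*(-5 - 1*(-3))² = 91*(-5 + 3)²/100 = (91/100)*(-2)² = (91/100)*4 = 91/25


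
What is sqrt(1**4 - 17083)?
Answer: 3*I*sqrt(1898) ≈ 130.7*I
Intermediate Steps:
sqrt(1**4 - 17083) = sqrt(1 - 17083) = sqrt(-17082) = 3*I*sqrt(1898)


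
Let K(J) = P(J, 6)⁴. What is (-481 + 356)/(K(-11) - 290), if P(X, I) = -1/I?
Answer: 162000/375839 ≈ 0.43104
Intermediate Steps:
K(J) = 1/1296 (K(J) = (-1/6)⁴ = (-1*⅙)⁴ = (-⅙)⁴ = 1/1296)
(-481 + 356)/(K(-11) - 290) = (-481 + 356)/(1/1296 - 290) = -125/(-375839/1296) = -125*(-1296/375839) = 162000/375839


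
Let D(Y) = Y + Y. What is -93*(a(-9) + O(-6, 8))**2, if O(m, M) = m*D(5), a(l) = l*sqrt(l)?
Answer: -267003 - 301320*I ≈ -2.67e+5 - 3.0132e+5*I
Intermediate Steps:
D(Y) = 2*Y
a(l) = l**(3/2)
O(m, M) = 10*m (O(m, M) = m*(2*5) = m*10 = 10*m)
-93*(a(-9) + O(-6, 8))**2 = -93*((-9)**(3/2) + 10*(-6))**2 = -93*(-27*I - 60)**2 = -93*(-60 - 27*I)**2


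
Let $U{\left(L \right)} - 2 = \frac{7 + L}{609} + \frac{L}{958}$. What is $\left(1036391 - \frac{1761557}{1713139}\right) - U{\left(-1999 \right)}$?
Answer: $\frac{345285831650423987}{333160993886} \approx 1.0364 \cdot 10^{6}$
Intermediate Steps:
$U{\left(L \right)} = \frac{175}{87} + \frac{1567 L}{583422}$ ($U{\left(L \right)} = 2 + \left(\frac{7 + L}{609} + \frac{L}{958}\right) = 2 + \left(\left(7 + L\right) \frac{1}{609} + L \frac{1}{958}\right) = 2 + \left(\left(\frac{1}{87} + \frac{L}{609}\right) + \frac{L}{958}\right) = 2 + \left(\frac{1}{87} + \frac{1567 L}{583422}\right) = \frac{175}{87} + \frac{1567 L}{583422}$)
$\left(1036391 - \frac{1761557}{1713139}\right) - U{\left(-1999 \right)} = \left(1036391 - \frac{1761557}{1713139}\right) - \left(\frac{175}{87} + \frac{1567}{583422} \left(-1999\right)\right) = \left(1036391 - 1761557 \cdot \frac{1}{1713139}\right) - \left(\frac{175}{87} - \frac{3132433}{583422}\right) = \left(1036391 - \frac{1761557}{1713139}\right) - - \frac{652961}{194474} = \left(1036391 - \frac{1761557}{1713139}\right) + \frac{652961}{194474} = \frac{1775480079792}{1713139} + \frac{652961}{194474} = \frac{345285831650423987}{333160993886}$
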